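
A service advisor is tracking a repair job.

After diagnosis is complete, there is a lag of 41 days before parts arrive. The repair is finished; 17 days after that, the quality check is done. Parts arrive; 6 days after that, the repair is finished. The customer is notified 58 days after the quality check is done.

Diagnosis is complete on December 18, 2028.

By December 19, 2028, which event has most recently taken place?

Diagnosis is complete

Diagnosis is complete: Dec 18, 2028.
Parts arrive: Dec 18, 2028 + 41 days = Jan 28, 2029.
The repair is finished: Jan 28, 2029 + 6 days = Feb 3, 2029.
The quality check is done: Feb 3, 2029 + 17 days = Feb 20, 2029.
The customer is notified: Feb 20, 2029 + 58 days = Apr 19, 2029.
Dec 19, 2028 falls between when diagnosis is complete (Dec 18, 2028) and when parts arrive (Jan 28, 2029).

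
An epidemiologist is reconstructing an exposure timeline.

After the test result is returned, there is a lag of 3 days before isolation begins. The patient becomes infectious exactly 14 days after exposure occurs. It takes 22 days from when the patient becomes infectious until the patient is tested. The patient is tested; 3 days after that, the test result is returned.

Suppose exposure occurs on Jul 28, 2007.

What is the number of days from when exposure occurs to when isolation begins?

Causal path: exposure occurs → the patient becomes infectious → the patient is tested → the test result is returned → isolation begins.
Total delay along the path: 14 + 22 + 3 + 3 = 42 days.

42 days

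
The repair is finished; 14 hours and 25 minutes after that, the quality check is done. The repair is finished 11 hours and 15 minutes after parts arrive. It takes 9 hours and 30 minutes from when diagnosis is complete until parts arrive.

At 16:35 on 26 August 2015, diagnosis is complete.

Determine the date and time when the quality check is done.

03:45 on 28 August 2015

Diagnosis is complete: 16:35 Aug 26, 2015.
Parts arrive: 16:35 Aug 26, 2015 + 9h30m = 02:05 Aug 27, 2015.
The repair is finished: 02:05 Aug 27, 2015 + 11h15m = 13:20 Aug 27, 2015.
The quality check is done: 13:20 Aug 27, 2015 + 14h25m = 03:45 Aug 28, 2015.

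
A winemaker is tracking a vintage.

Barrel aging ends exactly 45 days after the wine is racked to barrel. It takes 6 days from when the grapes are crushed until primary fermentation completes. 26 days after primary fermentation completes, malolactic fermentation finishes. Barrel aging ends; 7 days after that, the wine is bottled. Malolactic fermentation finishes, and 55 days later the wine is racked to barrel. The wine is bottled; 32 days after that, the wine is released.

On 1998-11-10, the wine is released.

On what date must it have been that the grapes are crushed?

1998-05-23

The wine is released: Nov 10, 1998.
The wine is bottled: Nov 10, 1998 − 32 days = Oct 9, 1998.
Barrel aging ends: Oct 9, 1998 − 7 days = Oct 2, 1998.
The wine is racked to barrel: Oct 2, 1998 − 45 days = Aug 18, 1998.
Malolactic fermentation finishes: Aug 18, 1998 − 55 days = Jun 24, 1998.
Primary fermentation completes: Jun 24, 1998 − 26 days = May 29, 1998.
The grapes are crushed: May 29, 1998 − 6 days = May 23, 1998.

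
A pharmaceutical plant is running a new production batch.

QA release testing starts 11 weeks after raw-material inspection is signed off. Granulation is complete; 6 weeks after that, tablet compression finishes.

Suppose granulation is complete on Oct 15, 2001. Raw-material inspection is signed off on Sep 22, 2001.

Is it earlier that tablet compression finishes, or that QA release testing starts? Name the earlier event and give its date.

Tablet compression finishes — Nov 26, 2001

Granulation is complete: Oct 15, 2001.
Tablet compression finishes: Oct 15, 2001 + 6 weeks = Nov 26, 2001.
Raw-material inspection is signed off: Sep 22, 2001.
QA release testing starts: Sep 22, 2001 + 11 weeks = Dec 8, 2001.
Comparing: tablet compression finishes on Nov 26, 2001 vs QA release testing starts on Dec 8, 2001. Earlier: tablet compression finishes.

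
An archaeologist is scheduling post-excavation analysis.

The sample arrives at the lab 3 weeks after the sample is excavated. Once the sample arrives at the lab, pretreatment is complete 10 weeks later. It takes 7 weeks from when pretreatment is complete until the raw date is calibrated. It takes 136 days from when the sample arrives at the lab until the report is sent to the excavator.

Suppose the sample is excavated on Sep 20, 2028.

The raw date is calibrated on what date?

Feb 7, 2029

The sample is excavated: Sep 20, 2028.
The sample arrives at the lab: Sep 20, 2028 + 3 weeks = Oct 11, 2028.
Pretreatment is complete: Oct 11, 2028 + 10 weeks = Dec 20, 2028.
The raw date is calibrated: Dec 20, 2028 + 7 weeks = Feb 7, 2029.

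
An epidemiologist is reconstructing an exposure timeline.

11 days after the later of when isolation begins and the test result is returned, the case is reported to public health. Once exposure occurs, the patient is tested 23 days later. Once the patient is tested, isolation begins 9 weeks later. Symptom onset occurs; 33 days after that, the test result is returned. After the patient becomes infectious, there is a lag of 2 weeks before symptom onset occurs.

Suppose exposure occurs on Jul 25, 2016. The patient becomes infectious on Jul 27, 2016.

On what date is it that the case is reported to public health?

Exposure occurs: Jul 25, 2016.
The patient is tested: Jul 25, 2016 + 23 days = Aug 17, 2016.
Isolation begins: Aug 17, 2016 + 9 weeks = Oct 19, 2016.
The patient becomes infectious: Jul 27, 2016.
Symptom onset occurs: Jul 27, 2016 + 2 weeks = Aug 10, 2016.
The test result is returned: Aug 10, 2016 + 33 days = Sep 12, 2016.
Both prerequisites met — isolation begins (Oct 19, 2016), the test result is returned (Sep 12, 2016); the later is Oct 19, 2016.
The case is reported to public health: Oct 19, 2016 + 11 days = Oct 30, 2016.

Oct 30, 2016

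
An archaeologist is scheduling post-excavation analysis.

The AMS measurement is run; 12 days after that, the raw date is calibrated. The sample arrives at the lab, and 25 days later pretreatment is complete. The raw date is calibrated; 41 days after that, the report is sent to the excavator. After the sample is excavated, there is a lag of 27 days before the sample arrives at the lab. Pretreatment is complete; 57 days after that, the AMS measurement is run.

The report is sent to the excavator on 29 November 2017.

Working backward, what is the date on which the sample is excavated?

The report is sent to the excavator: Nov 29, 2017.
The raw date is calibrated: Nov 29, 2017 − 41 days = Oct 19, 2017.
The AMS measurement is run: Oct 19, 2017 − 12 days = Oct 7, 2017.
Pretreatment is complete: Oct 7, 2017 − 57 days = Aug 11, 2017.
The sample arrives at the lab: Aug 11, 2017 − 25 days = Jul 17, 2017.
The sample is excavated: Jul 17, 2017 − 27 days = Jun 20, 2017.

20 June 2017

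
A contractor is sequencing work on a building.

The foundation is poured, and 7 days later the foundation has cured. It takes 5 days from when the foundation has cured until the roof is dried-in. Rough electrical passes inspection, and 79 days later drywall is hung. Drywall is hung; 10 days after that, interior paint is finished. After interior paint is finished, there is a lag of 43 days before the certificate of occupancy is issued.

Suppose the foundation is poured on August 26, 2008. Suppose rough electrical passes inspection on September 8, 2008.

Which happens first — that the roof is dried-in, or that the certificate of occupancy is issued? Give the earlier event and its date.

The roof is dried-in — September 7, 2008

The foundation is poured: Aug 26, 2008.
The foundation has cured: Aug 26, 2008 + 7 days = Sep 2, 2008.
The roof is dried-in: Sep 2, 2008 + 5 days = Sep 7, 2008.
Rough electrical passes inspection: Sep 8, 2008.
Drywall is hung: Sep 8, 2008 + 79 days = Nov 26, 2008.
Interior paint is finished: Nov 26, 2008 + 10 days = Dec 6, 2008.
The certificate of occupancy is issued: Dec 6, 2008 + 43 days = Jan 18, 2009.
Comparing: the roof is dried-in on Sep 7, 2008 vs the certificate of occupancy is issued on Jan 18, 2009. Earlier: the roof is dried-in.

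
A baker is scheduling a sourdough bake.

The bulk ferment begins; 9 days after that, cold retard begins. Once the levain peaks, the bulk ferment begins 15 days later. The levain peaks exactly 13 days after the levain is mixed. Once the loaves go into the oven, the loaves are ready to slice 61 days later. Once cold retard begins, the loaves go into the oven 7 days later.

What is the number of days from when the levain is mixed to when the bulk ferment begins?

Causal path: the levain is mixed → the levain peaks → the bulk ferment begins.
Total delay along the path: 13 + 15 = 28 days.

28 days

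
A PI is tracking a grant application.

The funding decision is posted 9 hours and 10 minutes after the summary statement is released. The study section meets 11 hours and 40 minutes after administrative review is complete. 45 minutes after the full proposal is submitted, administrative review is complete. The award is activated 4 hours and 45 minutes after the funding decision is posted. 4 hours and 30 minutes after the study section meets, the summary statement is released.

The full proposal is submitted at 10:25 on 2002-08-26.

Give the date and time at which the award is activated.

17:15 on 2002-08-27

The full proposal is submitted: 10:25 Aug 26, 2002.
Administrative review is complete: 10:25 Aug 26, 2002 + 45m = 11:10 Aug 26, 2002.
The study section meets: 11:10 Aug 26, 2002 + 11h40m = 22:50 Aug 26, 2002.
The summary statement is released: 22:50 Aug 26, 2002 + 4h30m = 03:20 Aug 27, 2002.
The funding decision is posted: 03:20 Aug 27, 2002 + 9h10m = 12:30 Aug 27, 2002.
The award is activated: 12:30 Aug 27, 2002 + 4h45m = 17:15 Aug 27, 2002.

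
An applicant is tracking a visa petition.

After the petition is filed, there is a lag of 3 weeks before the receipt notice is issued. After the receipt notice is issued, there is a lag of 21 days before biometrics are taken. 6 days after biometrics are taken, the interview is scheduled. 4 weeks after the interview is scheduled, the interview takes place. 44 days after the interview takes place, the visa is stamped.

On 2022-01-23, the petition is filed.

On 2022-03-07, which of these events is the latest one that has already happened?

Biometrics are taken

The petition is filed: Jan 23, 2022.
The receipt notice is issued: Jan 23, 2022 + 3 weeks = Feb 13, 2022.
Biometrics are taken: Feb 13, 2022 + 21 days = Mar 6, 2022.
The interview is scheduled: Mar 6, 2022 + 6 days = Mar 12, 2022.
The interview takes place: Mar 12, 2022 + 4 weeks = Apr 9, 2022.
The visa is stamped: Apr 9, 2022 + 44 days = May 23, 2022.
Mar 7, 2022 falls between when biometrics are taken (Mar 6, 2022) and when the interview is scheduled (Mar 12, 2022).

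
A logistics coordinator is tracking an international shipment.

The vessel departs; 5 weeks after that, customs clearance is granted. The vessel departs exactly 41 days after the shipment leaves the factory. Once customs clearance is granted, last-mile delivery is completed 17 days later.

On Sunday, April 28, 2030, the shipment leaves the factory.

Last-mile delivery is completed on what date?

Tuesday, July 30, 2030

The shipment leaves the factory: Apr 28, 2030.
The vessel departs: Apr 28, 2030 + 41 days = Jun 8, 2030.
Customs clearance is granted: Jun 8, 2030 + 5 weeks = Jul 13, 2030.
Last-mile delivery is completed: Jul 13, 2030 + 17 days = Jul 30, 2030.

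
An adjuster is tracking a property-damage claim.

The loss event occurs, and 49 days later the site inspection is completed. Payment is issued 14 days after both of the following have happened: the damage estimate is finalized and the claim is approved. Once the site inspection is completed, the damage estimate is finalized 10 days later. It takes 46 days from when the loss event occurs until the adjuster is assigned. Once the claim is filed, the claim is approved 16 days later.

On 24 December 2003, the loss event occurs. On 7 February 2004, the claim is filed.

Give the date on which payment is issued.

8 March 2004

The loss event occurs: Dec 24, 2003.
The site inspection is completed: Dec 24, 2003 + 49 days = Feb 11, 2004.
The damage estimate is finalized: Feb 11, 2004 + 10 days = Feb 21, 2004.
The claim is filed: Feb 7, 2004.
The claim is approved: Feb 7, 2004 + 16 days = Feb 23, 2004.
Both prerequisites met — the damage estimate is finalized (Feb 21, 2004), the claim is approved (Feb 23, 2004); the later is Feb 23, 2004.
Payment is issued: Feb 23, 2004 + 14 days = Mar 8, 2004.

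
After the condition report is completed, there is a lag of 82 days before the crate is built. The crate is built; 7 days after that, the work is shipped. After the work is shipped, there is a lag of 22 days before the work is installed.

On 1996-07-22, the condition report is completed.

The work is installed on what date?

1996-11-10

The condition report is completed: Jul 22, 1996.
The crate is built: Jul 22, 1996 + 82 days = Oct 12, 1996.
The work is shipped: Oct 12, 1996 + 7 days = Oct 19, 1996.
The work is installed: Oct 19, 1996 + 22 days = Nov 10, 1996.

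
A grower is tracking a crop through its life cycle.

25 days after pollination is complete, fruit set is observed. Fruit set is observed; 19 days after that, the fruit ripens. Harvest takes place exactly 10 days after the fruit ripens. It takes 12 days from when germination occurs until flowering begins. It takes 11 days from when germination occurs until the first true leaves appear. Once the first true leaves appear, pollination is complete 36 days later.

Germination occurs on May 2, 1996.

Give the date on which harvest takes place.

Aug 11, 1996

Germination occurs: May 2, 1996.
The first true leaves appear: May 2, 1996 + 11 days = May 13, 1996.
Pollination is complete: May 13, 1996 + 36 days = Jun 18, 1996.
Fruit set is observed: Jun 18, 1996 + 25 days = Jul 13, 1996.
The fruit ripens: Jul 13, 1996 + 19 days = Aug 1, 1996.
Harvest takes place: Aug 1, 1996 + 10 days = Aug 11, 1996.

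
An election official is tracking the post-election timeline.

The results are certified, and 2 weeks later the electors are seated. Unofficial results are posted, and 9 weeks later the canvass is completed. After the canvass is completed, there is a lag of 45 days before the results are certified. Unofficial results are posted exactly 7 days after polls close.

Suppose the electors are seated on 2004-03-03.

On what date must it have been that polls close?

2003-10-26

The electors are seated: Mar 3, 2004.
The results are certified: Mar 3, 2004 − 2 weeks = Feb 18, 2004.
The canvass is completed: Feb 18, 2004 − 45 days = Jan 4, 2004.
Unofficial results are posted: Jan 4, 2004 − 9 weeks = Nov 2, 2003.
Polls close: Nov 2, 2003 − 7 days = Oct 26, 2003.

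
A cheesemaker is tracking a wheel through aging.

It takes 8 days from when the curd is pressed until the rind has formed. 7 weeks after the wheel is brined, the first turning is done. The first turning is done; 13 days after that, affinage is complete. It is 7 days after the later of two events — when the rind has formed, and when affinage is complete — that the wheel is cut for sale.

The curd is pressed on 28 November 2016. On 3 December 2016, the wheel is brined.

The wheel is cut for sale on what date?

The curd is pressed: Nov 28, 2016.
The rind has formed: Nov 28, 2016 + 8 days = Dec 6, 2016.
The wheel is brined: Dec 3, 2016.
The first turning is done: Dec 3, 2016 + 7 weeks = Jan 21, 2017.
Affinage is complete: Jan 21, 2017 + 13 days = Feb 3, 2017.
Both prerequisites met — the rind has formed (Dec 6, 2016), affinage is complete (Feb 3, 2017); the later is Feb 3, 2017.
The wheel is cut for sale: Feb 3, 2017 + 7 days = Feb 10, 2017.

10 February 2017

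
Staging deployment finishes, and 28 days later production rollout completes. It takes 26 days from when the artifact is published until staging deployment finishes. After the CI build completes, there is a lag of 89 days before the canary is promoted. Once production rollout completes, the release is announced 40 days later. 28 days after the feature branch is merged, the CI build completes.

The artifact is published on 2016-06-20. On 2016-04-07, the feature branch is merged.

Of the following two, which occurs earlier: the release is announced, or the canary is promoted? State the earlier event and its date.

The artifact is published: Jun 20, 2016.
Staging deployment finishes: Jun 20, 2016 + 26 days = Jul 16, 2016.
Production rollout completes: Jul 16, 2016 + 28 days = Aug 13, 2016.
The release is announced: Aug 13, 2016 + 40 days = Sep 22, 2016.
The feature branch is merged: Apr 7, 2016.
The CI build completes: Apr 7, 2016 + 28 days = May 5, 2016.
The canary is promoted: May 5, 2016 + 89 days = Aug 2, 2016.
Comparing: the release is announced on Sep 22, 2016 vs the canary is promoted on Aug 2, 2016. Earlier: the canary is promoted.

The canary is promoted — 2016-08-02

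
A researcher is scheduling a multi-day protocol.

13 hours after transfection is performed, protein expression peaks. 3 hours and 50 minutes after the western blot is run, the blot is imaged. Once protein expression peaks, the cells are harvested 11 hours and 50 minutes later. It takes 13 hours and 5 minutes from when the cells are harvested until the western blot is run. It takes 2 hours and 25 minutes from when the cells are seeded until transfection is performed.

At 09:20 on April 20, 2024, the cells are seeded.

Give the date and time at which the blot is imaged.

The cells are seeded: 09:20 Apr 20, 2024.
Transfection is performed: 09:20 Apr 20, 2024 + 2h25m = 11:45 Apr 20, 2024.
Protein expression peaks: 11:45 Apr 20, 2024 + 13h = 00:45 Apr 21, 2024.
The cells are harvested: 00:45 Apr 21, 2024 + 11h50m = 12:35 Apr 21, 2024.
The western blot is run: 12:35 Apr 21, 2024 + 13h05m = 01:40 Apr 22, 2024.
The blot is imaged: 01:40 Apr 22, 2024 + 3h50m = 05:30 Apr 22, 2024.

05:30 on April 22, 2024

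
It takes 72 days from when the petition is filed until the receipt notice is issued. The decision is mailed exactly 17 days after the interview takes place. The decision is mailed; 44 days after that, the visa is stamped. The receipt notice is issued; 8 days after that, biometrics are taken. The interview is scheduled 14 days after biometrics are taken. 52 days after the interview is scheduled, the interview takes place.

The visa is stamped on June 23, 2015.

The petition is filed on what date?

November 28, 2014

The visa is stamped: Jun 23, 2015.
The decision is mailed: Jun 23, 2015 − 44 days = May 10, 2015.
The interview takes place: May 10, 2015 − 17 days = Apr 23, 2015.
The interview is scheduled: Apr 23, 2015 − 52 days = Mar 2, 2015.
Biometrics are taken: Mar 2, 2015 − 14 days = Feb 16, 2015.
The receipt notice is issued: Feb 16, 2015 − 8 days = Feb 8, 2015.
The petition is filed: Feb 8, 2015 − 72 days = Nov 28, 2014.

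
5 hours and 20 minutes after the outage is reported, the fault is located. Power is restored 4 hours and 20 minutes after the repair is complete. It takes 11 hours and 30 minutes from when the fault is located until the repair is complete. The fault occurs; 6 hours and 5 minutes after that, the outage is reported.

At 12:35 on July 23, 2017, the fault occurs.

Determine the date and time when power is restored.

The fault occurs: 12:35 Jul 23, 2017.
The outage is reported: 12:35 Jul 23, 2017 + 6h05m = 18:40 Jul 23, 2017.
The fault is located: 18:40 Jul 23, 2017 + 5h20m = 00:00 Jul 24, 2017.
The repair is complete: 00:00 Jul 24, 2017 + 11h30m = 11:30 Jul 24, 2017.
Power is restored: 11:30 Jul 24, 2017 + 4h20m = 15:50 Jul 24, 2017.

15:50 on July 24, 2017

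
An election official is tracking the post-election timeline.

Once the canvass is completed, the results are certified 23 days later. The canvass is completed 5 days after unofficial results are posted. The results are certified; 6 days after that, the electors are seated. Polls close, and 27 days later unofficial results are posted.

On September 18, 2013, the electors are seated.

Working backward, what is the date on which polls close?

July 19, 2013

The electors are seated: Sep 18, 2013.
The results are certified: Sep 18, 2013 − 6 days = Sep 12, 2013.
The canvass is completed: Sep 12, 2013 − 23 days = Aug 20, 2013.
Unofficial results are posted: Aug 20, 2013 − 5 days = Aug 15, 2013.
Polls close: Aug 15, 2013 − 27 days = Jul 19, 2013.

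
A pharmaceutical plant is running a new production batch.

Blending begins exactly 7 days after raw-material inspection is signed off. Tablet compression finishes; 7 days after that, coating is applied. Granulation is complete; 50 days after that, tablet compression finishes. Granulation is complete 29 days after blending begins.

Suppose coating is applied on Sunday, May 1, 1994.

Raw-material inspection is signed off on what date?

Coating is applied: May 1, 1994.
Tablet compression finishes: May 1, 1994 − 7 days = Apr 24, 1994.
Granulation is complete: Apr 24, 1994 − 50 days = Mar 5, 1994.
Blending begins: Mar 5, 1994 − 29 days = Feb 4, 1994.
Raw-material inspection is signed off: Feb 4, 1994 − 7 days = Jan 28, 1994.

Friday, January 28, 1994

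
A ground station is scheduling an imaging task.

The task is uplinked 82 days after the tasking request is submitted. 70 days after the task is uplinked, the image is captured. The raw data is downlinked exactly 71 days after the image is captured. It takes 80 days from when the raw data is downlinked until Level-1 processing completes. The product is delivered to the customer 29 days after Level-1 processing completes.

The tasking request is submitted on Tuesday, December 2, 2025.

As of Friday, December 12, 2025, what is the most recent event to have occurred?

The tasking request is submitted: Dec 2, 2025.
The task is uplinked: Dec 2, 2025 + 82 days = Feb 22, 2026.
The image is captured: Feb 22, 2026 + 70 days = May 3, 2026.
The raw data is downlinked: May 3, 2026 + 71 days = Jul 13, 2026.
Level-1 processing completes: Jul 13, 2026 + 80 days = Oct 1, 2026.
The product is delivered to the customer: Oct 1, 2026 + 29 days = Oct 30, 2026.
Dec 12, 2025 falls between when the tasking request is submitted (Dec 2, 2025) and when the task is uplinked (Feb 22, 2026).

The tasking request is submitted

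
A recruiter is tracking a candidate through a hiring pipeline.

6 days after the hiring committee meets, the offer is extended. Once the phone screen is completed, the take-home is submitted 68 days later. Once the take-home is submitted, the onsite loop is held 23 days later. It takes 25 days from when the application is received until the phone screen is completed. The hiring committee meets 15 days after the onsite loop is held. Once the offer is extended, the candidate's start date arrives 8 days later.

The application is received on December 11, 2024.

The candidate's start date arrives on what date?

The application is received: Dec 11, 2024.
The phone screen is completed: Dec 11, 2024 + 25 days = Jan 5, 2025.
The take-home is submitted: Jan 5, 2025 + 68 days = Mar 14, 2025.
The onsite loop is held: Mar 14, 2025 + 23 days = Apr 6, 2025.
The hiring committee meets: Apr 6, 2025 + 15 days = Apr 21, 2025.
The offer is extended: Apr 21, 2025 + 6 days = Apr 27, 2025.
The candidate's start date arrives: Apr 27, 2025 + 8 days = May 5, 2025.

May 5, 2025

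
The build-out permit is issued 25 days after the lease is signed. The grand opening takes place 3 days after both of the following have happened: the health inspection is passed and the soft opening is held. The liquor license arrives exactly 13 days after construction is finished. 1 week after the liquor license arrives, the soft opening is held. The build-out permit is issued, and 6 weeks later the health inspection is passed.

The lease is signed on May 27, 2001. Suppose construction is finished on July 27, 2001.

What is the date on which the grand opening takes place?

August 19, 2001

The lease is signed: May 27, 2001.
The build-out permit is issued: May 27, 2001 + 25 days = Jun 21, 2001.
The health inspection is passed: Jun 21, 2001 + 6 weeks = Aug 2, 2001.
Construction is finished: Jul 27, 2001.
The liquor license arrives: Jul 27, 2001 + 13 days = Aug 9, 2001.
The soft opening is held: Aug 9, 2001 + 1 week = Aug 16, 2001.
Both prerequisites met — the health inspection is passed (Aug 2, 2001), the soft opening is held (Aug 16, 2001); the later is Aug 16, 2001.
The grand opening takes place: Aug 16, 2001 + 3 days = Aug 19, 2001.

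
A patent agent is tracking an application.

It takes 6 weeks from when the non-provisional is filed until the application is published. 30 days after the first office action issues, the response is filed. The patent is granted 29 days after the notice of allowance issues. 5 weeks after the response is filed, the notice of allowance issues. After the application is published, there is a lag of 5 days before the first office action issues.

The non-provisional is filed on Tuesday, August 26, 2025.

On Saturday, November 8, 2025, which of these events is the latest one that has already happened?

The non-provisional is filed: Aug 26, 2025.
The application is published: Aug 26, 2025 + 6 weeks = Oct 7, 2025.
The first office action issues: Oct 7, 2025 + 5 days = Oct 12, 2025.
The response is filed: Oct 12, 2025 + 30 days = Nov 11, 2025.
The notice of allowance issues: Nov 11, 2025 + 5 weeks = Dec 16, 2025.
The patent is granted: Dec 16, 2025 + 29 days = Jan 14, 2026.
Nov 8, 2025 falls between when the first office action issues (Oct 12, 2025) and when the response is filed (Nov 11, 2025).

The first office action issues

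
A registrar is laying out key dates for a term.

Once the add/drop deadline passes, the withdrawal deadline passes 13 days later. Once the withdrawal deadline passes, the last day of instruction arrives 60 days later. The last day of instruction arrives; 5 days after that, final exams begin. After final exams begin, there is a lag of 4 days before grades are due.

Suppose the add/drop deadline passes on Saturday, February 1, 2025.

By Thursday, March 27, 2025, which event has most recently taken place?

The add/drop deadline passes: Feb 1, 2025.
The withdrawal deadline passes: Feb 1, 2025 + 13 days = Feb 14, 2025.
The last day of instruction arrives: Feb 14, 2025 + 60 days = Apr 15, 2025.
Final exams begin: Apr 15, 2025 + 5 days = Apr 20, 2025.
Grades are due: Apr 20, 2025 + 4 days = Apr 24, 2025.
Mar 27, 2025 falls between when the withdrawal deadline passes (Feb 14, 2025) and when the last day of instruction arrives (Apr 15, 2025).

The withdrawal deadline passes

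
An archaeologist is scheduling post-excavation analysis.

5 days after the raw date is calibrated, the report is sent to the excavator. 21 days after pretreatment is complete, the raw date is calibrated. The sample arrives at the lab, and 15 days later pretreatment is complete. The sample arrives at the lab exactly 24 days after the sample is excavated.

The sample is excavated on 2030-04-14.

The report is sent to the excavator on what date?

2030-06-18

The sample is excavated: Apr 14, 2030.
The sample arrives at the lab: Apr 14, 2030 + 24 days = May 8, 2030.
Pretreatment is complete: May 8, 2030 + 15 days = May 23, 2030.
The raw date is calibrated: May 23, 2030 + 21 days = Jun 13, 2030.
The report is sent to the excavator: Jun 13, 2030 + 5 days = Jun 18, 2030.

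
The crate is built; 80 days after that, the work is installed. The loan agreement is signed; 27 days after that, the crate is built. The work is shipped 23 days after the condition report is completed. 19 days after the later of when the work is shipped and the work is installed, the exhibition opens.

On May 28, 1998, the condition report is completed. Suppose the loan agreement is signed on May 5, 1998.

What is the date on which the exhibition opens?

The condition report is completed: May 28, 1998.
The work is shipped: May 28, 1998 + 23 days = Jun 20, 1998.
The loan agreement is signed: May 5, 1998.
The crate is built: May 5, 1998 + 27 days = Jun 1, 1998.
The work is installed: Jun 1, 1998 + 80 days = Aug 20, 1998.
Both prerequisites met — the work is shipped (Jun 20, 1998), the work is installed (Aug 20, 1998); the later is Aug 20, 1998.
The exhibition opens: Aug 20, 1998 + 19 days = Sep 8, 1998.

September 8, 1998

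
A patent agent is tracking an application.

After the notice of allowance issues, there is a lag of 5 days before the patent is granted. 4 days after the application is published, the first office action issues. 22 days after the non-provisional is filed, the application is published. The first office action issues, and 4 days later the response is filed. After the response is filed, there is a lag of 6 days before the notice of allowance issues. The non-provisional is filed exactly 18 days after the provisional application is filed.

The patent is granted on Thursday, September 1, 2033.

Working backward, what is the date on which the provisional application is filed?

Monday, July 4, 2033

The patent is granted: Sep 1, 2033.
The notice of allowance issues: Sep 1, 2033 − 5 days = Aug 27, 2033.
The response is filed: Aug 27, 2033 − 6 days = Aug 21, 2033.
The first office action issues: Aug 21, 2033 − 4 days = Aug 17, 2033.
The application is published: Aug 17, 2033 − 4 days = Aug 13, 2033.
The non-provisional is filed: Aug 13, 2033 − 22 days = Jul 22, 2033.
The provisional application is filed: Jul 22, 2033 − 18 days = Jul 4, 2033.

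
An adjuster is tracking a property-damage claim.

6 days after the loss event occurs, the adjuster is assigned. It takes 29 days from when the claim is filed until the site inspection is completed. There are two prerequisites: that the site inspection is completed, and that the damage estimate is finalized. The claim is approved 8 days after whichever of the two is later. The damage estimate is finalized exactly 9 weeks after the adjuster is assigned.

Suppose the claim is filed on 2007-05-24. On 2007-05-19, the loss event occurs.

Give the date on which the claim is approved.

The claim is filed: May 24, 2007.
The site inspection is completed: May 24, 2007 + 29 days = Jun 22, 2007.
The loss event occurs: May 19, 2007.
The adjuster is assigned: May 19, 2007 + 6 days = May 25, 2007.
The damage estimate is finalized: May 25, 2007 + 9 weeks = Jul 27, 2007.
Both prerequisites met — the site inspection is completed (Jun 22, 2007), the damage estimate is finalized (Jul 27, 2007); the later is Jul 27, 2007.
The claim is approved: Jul 27, 2007 + 8 days = Aug 4, 2007.

2007-08-04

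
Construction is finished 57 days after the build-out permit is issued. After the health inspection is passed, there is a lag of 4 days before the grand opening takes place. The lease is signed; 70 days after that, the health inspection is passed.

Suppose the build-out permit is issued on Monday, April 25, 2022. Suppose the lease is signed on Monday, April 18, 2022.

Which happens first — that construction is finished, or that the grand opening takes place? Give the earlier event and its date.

The build-out permit is issued: Apr 25, 2022.
Construction is finished: Apr 25, 2022 + 57 days = Jun 21, 2022.
The lease is signed: Apr 18, 2022.
The health inspection is passed: Apr 18, 2022 + 70 days = Jun 27, 2022.
The grand opening takes place: Jun 27, 2022 + 4 days = Jul 1, 2022.
Comparing: construction is finished on Jun 21, 2022 vs the grand opening takes place on Jul 1, 2022. Earlier: construction is finished.

Construction is finished — Tuesday, June 21, 2022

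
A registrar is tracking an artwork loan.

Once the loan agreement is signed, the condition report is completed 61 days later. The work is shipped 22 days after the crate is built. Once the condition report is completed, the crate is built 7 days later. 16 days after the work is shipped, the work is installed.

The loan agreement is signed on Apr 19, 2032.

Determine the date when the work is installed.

Aug 3, 2032

The loan agreement is signed: Apr 19, 2032.
The condition report is completed: Apr 19, 2032 + 61 days = Jun 19, 2032.
The crate is built: Jun 19, 2032 + 7 days = Jun 26, 2032.
The work is shipped: Jun 26, 2032 + 22 days = Jul 18, 2032.
The work is installed: Jul 18, 2032 + 16 days = Aug 3, 2032.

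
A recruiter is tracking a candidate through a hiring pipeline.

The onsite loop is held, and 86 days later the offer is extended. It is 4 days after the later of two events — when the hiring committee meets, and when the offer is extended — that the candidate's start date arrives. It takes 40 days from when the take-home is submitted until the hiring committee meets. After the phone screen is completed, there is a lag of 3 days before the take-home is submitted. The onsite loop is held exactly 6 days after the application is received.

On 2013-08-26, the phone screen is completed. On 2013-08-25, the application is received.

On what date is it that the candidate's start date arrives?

The phone screen is completed: Aug 26, 2013.
The take-home is submitted: Aug 26, 2013 + 3 days = Aug 29, 2013.
The hiring committee meets: Aug 29, 2013 + 40 days = Oct 8, 2013.
The application is received: Aug 25, 2013.
The onsite loop is held: Aug 25, 2013 + 6 days = Aug 31, 2013.
The offer is extended: Aug 31, 2013 + 86 days = Nov 25, 2013.
Both prerequisites met — the hiring committee meets (Oct 8, 2013), the offer is extended (Nov 25, 2013); the later is Nov 25, 2013.
The candidate's start date arrives: Nov 25, 2013 + 4 days = Nov 29, 2013.

2013-11-29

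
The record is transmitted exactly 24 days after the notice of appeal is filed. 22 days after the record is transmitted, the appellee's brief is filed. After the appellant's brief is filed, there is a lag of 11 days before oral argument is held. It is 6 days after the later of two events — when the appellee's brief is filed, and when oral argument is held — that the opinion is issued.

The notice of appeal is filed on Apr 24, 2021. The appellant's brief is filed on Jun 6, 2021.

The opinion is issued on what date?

Jun 23, 2021

The notice of appeal is filed: Apr 24, 2021.
The record is transmitted: Apr 24, 2021 + 24 days = May 18, 2021.
The appellee's brief is filed: May 18, 2021 + 22 days = Jun 9, 2021.
The appellant's brief is filed: Jun 6, 2021.
Oral argument is held: Jun 6, 2021 + 11 days = Jun 17, 2021.
Both prerequisites met — the appellee's brief is filed (Jun 9, 2021), oral argument is held (Jun 17, 2021); the later is Jun 17, 2021.
The opinion is issued: Jun 17, 2021 + 6 days = Jun 23, 2021.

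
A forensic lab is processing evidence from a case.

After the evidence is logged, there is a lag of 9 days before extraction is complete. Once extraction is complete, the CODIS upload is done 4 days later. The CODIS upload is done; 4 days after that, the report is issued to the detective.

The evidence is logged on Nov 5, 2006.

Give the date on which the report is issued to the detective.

Nov 22, 2006

The evidence is logged: Nov 5, 2006.
Extraction is complete: Nov 5, 2006 + 9 days = Nov 14, 2006.
The CODIS upload is done: Nov 14, 2006 + 4 days = Nov 18, 2006.
The report is issued to the detective: Nov 18, 2006 + 4 days = Nov 22, 2006.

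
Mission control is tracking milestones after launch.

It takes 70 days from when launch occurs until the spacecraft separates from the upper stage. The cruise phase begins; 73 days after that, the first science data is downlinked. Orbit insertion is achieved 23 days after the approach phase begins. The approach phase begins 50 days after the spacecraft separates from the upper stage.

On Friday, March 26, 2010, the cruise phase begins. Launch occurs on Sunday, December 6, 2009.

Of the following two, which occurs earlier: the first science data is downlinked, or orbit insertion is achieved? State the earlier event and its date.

The cruise phase begins: Mar 26, 2010.
The first science data is downlinked: Mar 26, 2010 + 73 days = Jun 7, 2010.
Launch occurs: Dec 6, 2009.
The spacecraft separates from the upper stage: Dec 6, 2009 + 70 days = Feb 14, 2010.
The approach phase begins: Feb 14, 2010 + 50 days = Apr 5, 2010.
Orbit insertion is achieved: Apr 5, 2010 + 23 days = Apr 28, 2010.
Comparing: the first science data is downlinked on Jun 7, 2010 vs orbit insertion is achieved on Apr 28, 2010. Earlier: orbit insertion is achieved.

Orbit insertion is achieved — Wednesday, April 28, 2010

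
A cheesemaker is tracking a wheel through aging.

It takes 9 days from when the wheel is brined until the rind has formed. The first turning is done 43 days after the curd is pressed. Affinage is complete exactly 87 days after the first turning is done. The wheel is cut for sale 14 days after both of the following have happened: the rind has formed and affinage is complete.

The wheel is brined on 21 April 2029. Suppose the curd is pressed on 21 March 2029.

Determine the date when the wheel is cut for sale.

12 August 2029

The wheel is brined: Apr 21, 2029.
The rind has formed: Apr 21, 2029 + 9 days = Apr 30, 2029.
The curd is pressed: Mar 21, 2029.
The first turning is done: Mar 21, 2029 + 43 days = May 3, 2029.
Affinage is complete: May 3, 2029 + 87 days = Jul 29, 2029.
Both prerequisites met — the rind has formed (Apr 30, 2029), affinage is complete (Jul 29, 2029); the later is Jul 29, 2029.
The wheel is cut for sale: Jul 29, 2029 + 14 days = Aug 12, 2029.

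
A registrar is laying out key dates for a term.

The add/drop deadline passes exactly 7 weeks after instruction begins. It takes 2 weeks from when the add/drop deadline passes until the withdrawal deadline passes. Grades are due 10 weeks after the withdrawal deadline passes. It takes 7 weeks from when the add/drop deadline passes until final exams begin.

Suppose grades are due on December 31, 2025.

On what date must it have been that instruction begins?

Grades are due: Dec 31, 2025.
The withdrawal deadline passes: Dec 31, 2025 − 10 weeks = Oct 22, 2025.
The add/drop deadline passes: Oct 22, 2025 − 2 weeks = Oct 8, 2025.
Instruction begins: Oct 8, 2025 − 7 weeks = Aug 20, 2025.

August 20, 2025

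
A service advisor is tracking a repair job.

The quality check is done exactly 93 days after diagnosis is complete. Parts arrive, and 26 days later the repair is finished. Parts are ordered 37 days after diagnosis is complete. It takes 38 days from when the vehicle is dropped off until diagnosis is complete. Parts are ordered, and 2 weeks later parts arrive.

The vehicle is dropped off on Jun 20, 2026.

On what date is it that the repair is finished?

Oct 13, 2026

The vehicle is dropped off: Jun 20, 2026.
Diagnosis is complete: Jun 20, 2026 + 38 days = Jul 28, 2026.
Parts are ordered: Jul 28, 2026 + 37 days = Sep 3, 2026.
Parts arrive: Sep 3, 2026 + 2 weeks = Sep 17, 2026.
The repair is finished: Sep 17, 2026 + 26 days = Oct 13, 2026.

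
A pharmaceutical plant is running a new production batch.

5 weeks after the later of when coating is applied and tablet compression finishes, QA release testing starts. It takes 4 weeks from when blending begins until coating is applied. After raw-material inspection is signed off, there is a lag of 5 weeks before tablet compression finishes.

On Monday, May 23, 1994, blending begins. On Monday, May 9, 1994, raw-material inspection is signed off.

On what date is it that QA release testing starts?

Blending begins: May 23, 1994.
Coating is applied: May 23, 1994 + 4 weeks = Jun 20, 1994.
Raw-material inspection is signed off: May 9, 1994.
Tablet compression finishes: May 9, 1994 + 5 weeks = Jun 13, 1994.
Both prerequisites met — coating is applied (Jun 20, 1994), tablet compression finishes (Jun 13, 1994); the later is Jun 20, 1994.
QA release testing starts: Jun 20, 1994 + 5 weeks = Jul 25, 1994.

Monday, July 25, 1994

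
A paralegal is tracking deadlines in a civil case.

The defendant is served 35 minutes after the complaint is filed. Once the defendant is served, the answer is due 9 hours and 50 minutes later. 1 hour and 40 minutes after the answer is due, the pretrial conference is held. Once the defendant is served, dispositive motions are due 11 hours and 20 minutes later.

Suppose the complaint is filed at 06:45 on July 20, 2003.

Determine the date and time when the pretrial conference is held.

The complaint is filed: 06:45 Jul 20, 2003.
The defendant is served: 06:45 Jul 20, 2003 + 35m = 07:20 Jul 20, 2003.
The answer is due: 07:20 Jul 20, 2003 + 9h50m = 17:10 Jul 20, 2003.
The pretrial conference is held: 17:10 Jul 20, 2003 + 1h40m = 18:50 Jul 20, 2003.

18:50 on July 20, 2003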